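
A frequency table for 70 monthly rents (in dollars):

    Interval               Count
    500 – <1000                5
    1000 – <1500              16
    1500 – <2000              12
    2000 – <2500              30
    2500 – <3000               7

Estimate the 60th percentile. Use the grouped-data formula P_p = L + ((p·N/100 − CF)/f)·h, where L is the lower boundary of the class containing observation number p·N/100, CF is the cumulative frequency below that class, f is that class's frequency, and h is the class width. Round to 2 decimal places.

N = 70; target position k = 60/100 · 70 = 42.
Cumulative frequencies: 5, 21, 33, 63, 70.
Observation 42 falls in the class 2000 – <2500.
L = 2000, CF = 33, f = 30, h = 500.
P60 = 2000 + ((42 − 33)/30)·500 = 2000 + 150 = 2150.

2150.00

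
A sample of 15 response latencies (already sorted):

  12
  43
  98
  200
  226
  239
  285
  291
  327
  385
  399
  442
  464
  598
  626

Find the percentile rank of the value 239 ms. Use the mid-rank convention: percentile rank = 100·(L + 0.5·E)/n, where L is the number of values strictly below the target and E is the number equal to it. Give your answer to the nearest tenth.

Count below 239: L = 5; count equal: E = 1; n = 15.
Percentile rank = 100·(5 + 0.5·1)/15 = 100·5.5/15 = 36.67.

36.7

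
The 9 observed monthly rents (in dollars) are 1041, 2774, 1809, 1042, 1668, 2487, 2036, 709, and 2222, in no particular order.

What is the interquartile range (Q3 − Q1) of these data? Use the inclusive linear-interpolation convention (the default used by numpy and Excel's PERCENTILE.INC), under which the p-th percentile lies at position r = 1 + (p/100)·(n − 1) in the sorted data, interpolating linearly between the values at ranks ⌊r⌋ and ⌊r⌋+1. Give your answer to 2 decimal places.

Sorted: 709, 1041, 1042, 1668, 1809, 2036, 2222, 2487, 2774.
n = 9.
P25: r = 3 (integer) → 1042.
P75: r = 7 (integer) → 2222.
Difference: 2222 − 1042 = 1180.

1180.00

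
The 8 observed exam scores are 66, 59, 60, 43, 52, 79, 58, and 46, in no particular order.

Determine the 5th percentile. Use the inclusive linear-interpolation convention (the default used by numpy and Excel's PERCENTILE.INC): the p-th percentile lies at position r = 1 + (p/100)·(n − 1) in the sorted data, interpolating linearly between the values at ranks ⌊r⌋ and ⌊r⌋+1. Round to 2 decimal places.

44.05

Sorted: 43, 46, 52, 58, 59, 60, 66, 79.
n = 8.
r = 1 + (5/100)·(8 − 1) = 1 + 0.35 = 1.35.
Rank 1 is 43 and rank 2 is 46.
Interpolate: 43 + 0.35·(46 − 43) = 43 + 0.35·3 = 44.05.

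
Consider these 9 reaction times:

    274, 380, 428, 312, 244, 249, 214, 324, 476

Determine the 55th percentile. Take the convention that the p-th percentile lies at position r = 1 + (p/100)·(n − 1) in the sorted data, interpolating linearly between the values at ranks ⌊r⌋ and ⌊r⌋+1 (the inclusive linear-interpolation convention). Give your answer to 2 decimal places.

Sorted: 214, 244, 249, 274, 312, 324, 380, 428, 476.
n = 9.
r = 1 + (55/100)·(9 − 1) = 1 + 4.4 = 5.4.
Rank 5 is 312 and rank 6 is 324.
Interpolate: 312 + 0.4·(324 − 312) = 312 + 0.4·12 = 316.8.

316.80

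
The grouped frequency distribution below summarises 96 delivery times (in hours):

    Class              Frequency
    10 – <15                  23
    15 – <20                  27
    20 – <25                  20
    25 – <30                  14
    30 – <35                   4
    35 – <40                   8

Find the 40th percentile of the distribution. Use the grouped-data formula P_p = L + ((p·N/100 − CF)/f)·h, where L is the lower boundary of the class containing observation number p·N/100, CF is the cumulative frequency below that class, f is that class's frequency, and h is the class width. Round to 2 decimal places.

N = 96; target position k = 40/100 · 96 = 38.4.
Cumulative frequencies: 23, 50, 70, 84, 88, 96.
Observation 38.4 falls in the class 15 – <20.
L = 15, CF = 23, f = 27, h = 5.
P40 = 15 + ((38.4 − 23)/27)·5 = 15 + 2.85185 = 17.8519.

17.85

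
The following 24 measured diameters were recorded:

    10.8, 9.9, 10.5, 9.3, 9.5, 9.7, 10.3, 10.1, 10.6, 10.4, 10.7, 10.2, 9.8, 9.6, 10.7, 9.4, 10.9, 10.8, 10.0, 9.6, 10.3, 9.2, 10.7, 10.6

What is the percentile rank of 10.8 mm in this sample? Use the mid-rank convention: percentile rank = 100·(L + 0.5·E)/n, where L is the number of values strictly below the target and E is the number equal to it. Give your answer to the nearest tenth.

Sorted: 9.2, 9.3, 9.4, 9.5, 9.6, 9.6, 9.7, 9.8, 9.9, 10.0, 10.1, 10.2, 10.3, 10.3, 10.4, 10.5, 10.6, 10.6, 10.7, 10.7, 10.7, 10.8, 10.8, 10.9.
Count below 10.8: L = 21; count equal: E = 2; n = 24.
Percentile rank = 100·(21 + 0.5·2)/24 = 100·22/24 = 91.67.

91.7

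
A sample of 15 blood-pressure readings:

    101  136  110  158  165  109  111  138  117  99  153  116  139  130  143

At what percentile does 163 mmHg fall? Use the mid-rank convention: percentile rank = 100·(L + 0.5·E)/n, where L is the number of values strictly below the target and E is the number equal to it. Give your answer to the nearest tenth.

Sorted: 99, 101, 109, 110, 111, 116, 117, 130, 136, 138, 139, 143, 153, 158, 165.
Count below 163: L = 14; count equal: E = 0; n = 15.
Percentile rank = 100·(14 + 0.5·0)/15 = 100·14/15 = 93.33.

93.3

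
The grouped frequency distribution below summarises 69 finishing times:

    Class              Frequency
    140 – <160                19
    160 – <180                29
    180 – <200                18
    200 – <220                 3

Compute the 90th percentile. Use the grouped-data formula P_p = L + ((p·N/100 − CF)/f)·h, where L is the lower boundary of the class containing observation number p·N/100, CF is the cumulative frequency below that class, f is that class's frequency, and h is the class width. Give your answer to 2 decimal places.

N = 69; target position k = 90/100 · 69 = 62.1.
Cumulative frequencies: 19, 48, 66, 69.
Observation 62.1 falls in the class 180 – <200.
L = 180, CF = 48, f = 18, h = 20.
P90 = 180 + ((62.1 − 48)/18)·20 = 180 + 15.6667 = 195.667.

195.67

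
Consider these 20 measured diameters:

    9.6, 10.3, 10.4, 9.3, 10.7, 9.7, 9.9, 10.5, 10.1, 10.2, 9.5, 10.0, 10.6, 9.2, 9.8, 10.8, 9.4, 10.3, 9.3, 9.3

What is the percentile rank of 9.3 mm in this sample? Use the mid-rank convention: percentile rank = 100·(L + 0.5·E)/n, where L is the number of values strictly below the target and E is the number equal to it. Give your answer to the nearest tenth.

Sorted: 9.2, 9.3, 9.3, 9.3, 9.4, 9.5, 9.6, 9.7, 9.8, 9.9, 10.0, 10.1, 10.2, 10.3, 10.3, 10.4, 10.5, 10.6, 10.7, 10.8.
Count below 9.3: L = 1; count equal: E = 3; n = 20.
Percentile rank = 100·(1 + 0.5·3)/20 = 100·2.5/20 = 12.5.

12.5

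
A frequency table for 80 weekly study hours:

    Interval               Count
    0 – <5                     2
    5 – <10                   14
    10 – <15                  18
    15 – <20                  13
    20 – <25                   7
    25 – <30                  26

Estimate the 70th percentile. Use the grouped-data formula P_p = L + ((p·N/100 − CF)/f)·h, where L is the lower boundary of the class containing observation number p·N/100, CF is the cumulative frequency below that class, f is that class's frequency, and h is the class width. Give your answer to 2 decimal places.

N = 80; target position k = 70/100 · 80 = 56.
Cumulative frequencies: 2, 16, 34, 47, 54, 80.
Observation 56 falls in the class 25 – <30.
L = 25, CF = 54, f = 26, h = 5.
P70 = 25 + ((56 − 54)/26)·5 = 25 + 0.384615 = 25.3846.

25.38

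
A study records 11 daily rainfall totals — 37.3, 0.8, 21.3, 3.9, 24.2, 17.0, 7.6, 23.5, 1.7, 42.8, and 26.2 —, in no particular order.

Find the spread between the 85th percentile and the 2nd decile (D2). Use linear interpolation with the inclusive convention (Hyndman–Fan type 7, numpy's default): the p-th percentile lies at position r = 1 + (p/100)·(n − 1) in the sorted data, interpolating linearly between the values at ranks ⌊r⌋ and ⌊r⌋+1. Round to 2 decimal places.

Sorted: 0.8, 1.7, 3.9, 7.6, 17.0, 21.3, 23.5, 24.2, 26.2, 37.3, 42.8.
n = 11.
P20: r = 3 (integer) → 3.9.
P85: r = 9.5; ranks 9–10 are 26.2, 37.3; interpolating gives 31.75.
Difference: 31.75 − 3.9 = 27.85.

27.85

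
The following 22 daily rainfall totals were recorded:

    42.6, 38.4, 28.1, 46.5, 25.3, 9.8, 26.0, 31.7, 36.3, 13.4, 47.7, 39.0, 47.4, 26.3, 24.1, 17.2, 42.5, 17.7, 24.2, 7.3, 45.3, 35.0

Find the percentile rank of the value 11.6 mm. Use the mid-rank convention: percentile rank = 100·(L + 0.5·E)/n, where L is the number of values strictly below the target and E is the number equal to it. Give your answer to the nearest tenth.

9.1

Sorted: 7.3, 9.8, 13.4, 17.2, 17.7, 24.1, 24.2, 25.3, 26.0, 26.3, 28.1, 31.7, 35.0, 36.3, 38.4, 39.0, 42.5, 42.6, 45.3, 46.5, 47.4, 47.7.
Count below 11.6: L = 2; count equal: E = 0; n = 22.
Percentile rank = 100·(2 + 0.5·0)/22 = 100·2/22 = 9.091.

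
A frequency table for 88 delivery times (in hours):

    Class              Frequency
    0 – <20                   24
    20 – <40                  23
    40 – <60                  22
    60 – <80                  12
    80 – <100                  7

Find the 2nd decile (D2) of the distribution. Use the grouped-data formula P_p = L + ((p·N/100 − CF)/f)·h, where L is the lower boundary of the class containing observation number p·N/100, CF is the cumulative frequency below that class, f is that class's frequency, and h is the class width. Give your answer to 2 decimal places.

14.67

N = 88; target position k = 20/100 · 88 = 17.6.
Cumulative frequencies: 24, 47, 69, 81, 88.
Observation 17.6 falls in the class 0 – <20.
L = 0, CF = 0, f = 24, h = 20.
P20 = 0 + ((17.6 − 0)/24)·20 = 0 + 14.6667 = 14.6667.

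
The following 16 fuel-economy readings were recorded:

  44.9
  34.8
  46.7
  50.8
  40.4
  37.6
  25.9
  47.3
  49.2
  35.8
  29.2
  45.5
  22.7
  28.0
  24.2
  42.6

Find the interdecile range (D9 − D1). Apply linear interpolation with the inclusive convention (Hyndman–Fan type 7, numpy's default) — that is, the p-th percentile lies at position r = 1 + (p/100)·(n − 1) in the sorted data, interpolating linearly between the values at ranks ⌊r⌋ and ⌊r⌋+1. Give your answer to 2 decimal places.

Sorted: 22.7, 24.2, 25.9, 28.0, 29.2, 34.8, 35.8, 37.6, 40.4, 42.6, 44.9, 45.5, 46.7, 47.3, 49.2, 50.8.
n = 16.
P10: r = 2.5; ranks 2–3 are 24.2, 25.9; interpolating gives 25.05.
P90: r = 14.5; ranks 14–15 are 47.3, 49.2; interpolating gives 48.25.
Difference: 48.25 − 25.05 = 23.2.

23.20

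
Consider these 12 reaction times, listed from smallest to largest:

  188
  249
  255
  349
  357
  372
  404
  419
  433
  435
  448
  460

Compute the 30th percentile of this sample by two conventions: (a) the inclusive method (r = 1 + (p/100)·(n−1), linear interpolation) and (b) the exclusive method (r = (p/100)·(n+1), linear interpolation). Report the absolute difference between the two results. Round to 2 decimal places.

n = 12.
(a) r = 4.3; between ranks 4 (349) and 5 (357): 351.4.
(b) r = 3.9; between ranks 3 (255) and 4 (349): 339.6.
|351.4 − 339.6| = 11.8.

11.80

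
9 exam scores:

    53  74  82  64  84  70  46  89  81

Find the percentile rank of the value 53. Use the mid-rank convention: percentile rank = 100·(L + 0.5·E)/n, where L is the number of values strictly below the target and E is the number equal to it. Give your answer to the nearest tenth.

Sorted: 46, 53, 64, 70, 74, 81, 82, 84, 89.
Count below 53: L = 1; count equal: E = 1; n = 9.
Percentile rank = 100·(1 + 0.5·1)/9 = 100·1.5/9 = 16.67.

16.7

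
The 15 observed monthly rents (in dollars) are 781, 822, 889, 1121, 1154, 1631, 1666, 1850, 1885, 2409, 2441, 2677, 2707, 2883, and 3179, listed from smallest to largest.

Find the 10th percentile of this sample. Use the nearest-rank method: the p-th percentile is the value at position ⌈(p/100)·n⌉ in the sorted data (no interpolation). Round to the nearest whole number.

n = 15.
Position = ⌈10/100 · 15⌉ = ⌈1.5⌉ = 2.
The value at rank 2 is 822.

822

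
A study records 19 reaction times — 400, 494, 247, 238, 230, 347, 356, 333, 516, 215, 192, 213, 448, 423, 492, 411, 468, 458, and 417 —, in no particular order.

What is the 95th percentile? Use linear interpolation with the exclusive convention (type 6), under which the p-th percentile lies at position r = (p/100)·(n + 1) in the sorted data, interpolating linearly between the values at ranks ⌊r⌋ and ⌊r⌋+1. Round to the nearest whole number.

516

Sorted: 192, 213, 215, 230, 238, 247, 333, 347, 356, 400, 411, 417, 423, 448, 458, 468, 492, 494, 516.
n = 19.
r = (95/100)·(19 + 1) = 19.
r is an integer, so P95 is the value at rank 19: 516.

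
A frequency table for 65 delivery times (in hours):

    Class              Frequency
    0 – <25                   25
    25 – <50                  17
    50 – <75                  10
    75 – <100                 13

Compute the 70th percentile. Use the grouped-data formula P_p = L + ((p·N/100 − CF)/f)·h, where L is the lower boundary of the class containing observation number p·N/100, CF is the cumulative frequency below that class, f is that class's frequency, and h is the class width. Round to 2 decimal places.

58.75

N = 65; target position k = 70/100 · 65 = 45.5.
Cumulative frequencies: 25, 42, 52, 65.
Observation 45.5 falls in the class 50 – <75.
L = 50, CF = 42, f = 10, h = 25.
P70 = 50 + ((45.5 − 42)/10)·25 = 50 + 8.75 = 58.75.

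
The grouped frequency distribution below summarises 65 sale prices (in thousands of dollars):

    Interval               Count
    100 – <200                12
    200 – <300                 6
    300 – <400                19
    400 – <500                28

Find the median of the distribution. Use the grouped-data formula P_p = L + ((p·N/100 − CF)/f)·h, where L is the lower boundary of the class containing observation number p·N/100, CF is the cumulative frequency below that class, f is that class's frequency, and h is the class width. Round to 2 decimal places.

376.32

N = 65; target position k = 50/100 · 65 = 32.5.
Cumulative frequencies: 12, 18, 37, 65.
Observation 32.5 falls in the class 300 – <400.
L = 300, CF = 18, f = 19, h = 100.
P50 = 300 + ((32.5 − 18)/19)·100 = 300 + 76.3158 = 376.316.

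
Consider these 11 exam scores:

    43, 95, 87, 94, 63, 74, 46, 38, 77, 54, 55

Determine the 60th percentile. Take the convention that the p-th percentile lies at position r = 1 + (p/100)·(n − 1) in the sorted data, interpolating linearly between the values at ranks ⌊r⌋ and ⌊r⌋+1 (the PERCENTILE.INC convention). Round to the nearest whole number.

74

Sorted: 38, 43, 46, 54, 55, 63, 74, 77, 87, 94, 95.
n = 11.
r = 1 + (60/100)·(11 − 1) = 1 + 6 = 7.
r is an integer, so P60 is the value at rank 7: 74.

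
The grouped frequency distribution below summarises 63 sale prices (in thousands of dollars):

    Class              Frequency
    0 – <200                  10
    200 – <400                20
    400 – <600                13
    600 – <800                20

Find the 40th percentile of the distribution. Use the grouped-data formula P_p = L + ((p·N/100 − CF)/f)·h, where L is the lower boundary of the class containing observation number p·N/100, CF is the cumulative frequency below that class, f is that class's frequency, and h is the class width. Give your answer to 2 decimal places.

N = 63; target position k = 40/100 · 63 = 25.2.
Cumulative frequencies: 10, 30, 43, 63.
Observation 25.2 falls in the class 200 – <400.
L = 200, CF = 10, f = 20, h = 200.
P40 = 200 + ((25.2 − 10)/20)·200 = 200 + 152 = 352.

352.00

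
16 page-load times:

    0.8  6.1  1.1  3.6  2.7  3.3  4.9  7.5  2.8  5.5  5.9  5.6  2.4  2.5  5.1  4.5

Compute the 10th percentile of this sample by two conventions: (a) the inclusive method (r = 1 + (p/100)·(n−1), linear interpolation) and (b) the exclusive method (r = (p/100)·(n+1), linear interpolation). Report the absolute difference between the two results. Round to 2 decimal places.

0.74

Sorted: 0.8, 1.1, 2.4, 2.5, 2.7, 2.8, 3.3, 3.6, 4.5, 4.9, 5.1, 5.5, 5.6, 5.9, 6.1, 7.5.
n = 16.
(a) r = 2.5; between ranks 2 (1.1) and 3 (2.4): 1.75.
(b) r = 1.7; between ranks 1 (0.8) and 2 (1.1): 1.01.
|1.75 − 1.01| = 0.74.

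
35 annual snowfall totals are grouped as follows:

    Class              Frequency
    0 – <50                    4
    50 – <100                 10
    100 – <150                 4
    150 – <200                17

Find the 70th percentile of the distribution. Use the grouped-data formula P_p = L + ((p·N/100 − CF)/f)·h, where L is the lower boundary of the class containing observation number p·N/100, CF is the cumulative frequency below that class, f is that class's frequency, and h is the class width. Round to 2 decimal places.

N = 35; target position k = 70/100 · 35 = 24.5.
Cumulative frequencies: 4, 14, 18, 35.
Observation 24.5 falls in the class 150 – <200.
L = 150, CF = 18, f = 17, h = 50.
P70 = 150 + ((24.5 − 18)/17)·50 = 150 + 19.1176 = 169.118.

169.12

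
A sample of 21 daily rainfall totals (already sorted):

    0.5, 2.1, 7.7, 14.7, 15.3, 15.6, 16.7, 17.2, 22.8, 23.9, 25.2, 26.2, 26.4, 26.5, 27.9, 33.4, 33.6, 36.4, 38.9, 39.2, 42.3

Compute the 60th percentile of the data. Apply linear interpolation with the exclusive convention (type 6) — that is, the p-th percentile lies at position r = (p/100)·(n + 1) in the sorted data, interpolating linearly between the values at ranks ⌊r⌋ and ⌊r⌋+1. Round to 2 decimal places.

n = 21.
r = (60/100)·(21 + 1) = 13.2.
Rank 13 is 26.4 and rank 14 is 26.5.
Interpolate: 26.4 + 0.2·(26.5 − 26.4) = 26.4 + 0.2·0.1 = 26.42.

26.42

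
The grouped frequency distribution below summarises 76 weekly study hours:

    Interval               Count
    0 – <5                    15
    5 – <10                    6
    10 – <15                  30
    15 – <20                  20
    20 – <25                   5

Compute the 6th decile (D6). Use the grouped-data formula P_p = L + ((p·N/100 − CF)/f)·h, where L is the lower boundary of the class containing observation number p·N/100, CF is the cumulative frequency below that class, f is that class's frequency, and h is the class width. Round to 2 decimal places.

N = 76; target position k = 60/100 · 76 = 45.6.
Cumulative frequencies: 15, 21, 51, 71, 76.
Observation 45.6 falls in the class 10 – <15.
L = 10, CF = 21, f = 30, h = 5.
P60 = 10 + ((45.6 − 21)/30)·5 = 10 + 4.1 = 14.1.

14.10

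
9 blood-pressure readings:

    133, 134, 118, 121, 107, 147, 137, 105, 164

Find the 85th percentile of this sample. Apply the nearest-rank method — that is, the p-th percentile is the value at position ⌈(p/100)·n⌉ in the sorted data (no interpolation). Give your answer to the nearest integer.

147

Sorted: 105, 107, 118, 121, 133, 134, 137, 147, 164.
n = 9.
Position = ⌈85/100 · 9⌉ = ⌈7.65⌉ = 8.
The value at rank 8 is 147.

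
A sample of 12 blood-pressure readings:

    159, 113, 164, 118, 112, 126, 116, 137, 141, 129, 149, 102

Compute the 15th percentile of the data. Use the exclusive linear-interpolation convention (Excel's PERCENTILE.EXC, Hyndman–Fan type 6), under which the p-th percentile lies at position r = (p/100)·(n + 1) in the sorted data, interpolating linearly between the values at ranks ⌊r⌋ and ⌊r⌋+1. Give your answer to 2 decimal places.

111.50

Sorted: 102, 112, 113, 116, 118, 126, 129, 137, 141, 149, 159, 164.
n = 12.
r = (15/100)·(12 + 1) = 1.95.
Rank 1 is 102 and rank 2 is 112.
Interpolate: 102 + 0.95·(112 − 102) = 102 + 0.95·10 = 111.5.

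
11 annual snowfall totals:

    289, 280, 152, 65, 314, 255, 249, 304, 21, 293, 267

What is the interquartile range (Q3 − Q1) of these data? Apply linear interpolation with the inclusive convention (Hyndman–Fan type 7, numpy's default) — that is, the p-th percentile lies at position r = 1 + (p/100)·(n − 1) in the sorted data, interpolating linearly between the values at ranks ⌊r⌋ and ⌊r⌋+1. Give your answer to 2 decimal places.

90.50

Sorted: 21, 65, 152, 249, 255, 267, 280, 289, 293, 304, 314.
n = 11.
P25: r = 3.5; ranks 3–4 are 152, 249; interpolating gives 200.5.
P75: r = 8.5; ranks 8–9 are 289, 293; interpolating gives 291.
Difference: 291 − 200.5 = 90.5.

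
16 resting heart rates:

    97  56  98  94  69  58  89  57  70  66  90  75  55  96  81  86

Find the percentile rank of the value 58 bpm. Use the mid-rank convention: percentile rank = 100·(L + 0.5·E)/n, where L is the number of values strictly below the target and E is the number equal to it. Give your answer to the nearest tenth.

21.9

Sorted: 55, 56, 57, 58, 66, 69, 70, 75, 81, 86, 89, 90, 94, 96, 97, 98.
Count below 58: L = 3; count equal: E = 1; n = 16.
Percentile rank = 100·(3 + 0.5·1)/16 = 100·3.5/16 = 21.88.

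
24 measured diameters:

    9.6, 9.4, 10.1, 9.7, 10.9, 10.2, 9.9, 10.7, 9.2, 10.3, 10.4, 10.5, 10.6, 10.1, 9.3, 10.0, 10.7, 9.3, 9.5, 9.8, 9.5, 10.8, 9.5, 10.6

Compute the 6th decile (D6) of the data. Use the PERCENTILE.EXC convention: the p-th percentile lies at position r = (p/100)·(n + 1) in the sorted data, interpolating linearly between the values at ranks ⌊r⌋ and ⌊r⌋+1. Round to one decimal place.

10.2

Sorted: 9.2, 9.3, 9.3, 9.4, 9.5, 9.5, 9.5, 9.6, 9.7, 9.8, 9.9, 10.0, 10.1, 10.1, 10.2, 10.3, 10.4, 10.5, 10.6, 10.6, 10.7, 10.7, 10.8, 10.9.
n = 24.
r = (60/100)·(24 + 1) = 15.
r is an integer, so P60 is the value at rank 15: 10.2.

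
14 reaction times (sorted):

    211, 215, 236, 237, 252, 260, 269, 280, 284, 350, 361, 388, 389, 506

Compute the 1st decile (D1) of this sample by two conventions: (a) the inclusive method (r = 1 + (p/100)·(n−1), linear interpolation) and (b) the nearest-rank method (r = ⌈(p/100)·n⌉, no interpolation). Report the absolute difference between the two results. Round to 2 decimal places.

6.30

n = 14.
(a) r = 2.3; between ranks 2 (215) and 3 (236): 221.3.
(b) the nearest-rank method: rank 2 → 215.
|221.3 − 215| = 6.3.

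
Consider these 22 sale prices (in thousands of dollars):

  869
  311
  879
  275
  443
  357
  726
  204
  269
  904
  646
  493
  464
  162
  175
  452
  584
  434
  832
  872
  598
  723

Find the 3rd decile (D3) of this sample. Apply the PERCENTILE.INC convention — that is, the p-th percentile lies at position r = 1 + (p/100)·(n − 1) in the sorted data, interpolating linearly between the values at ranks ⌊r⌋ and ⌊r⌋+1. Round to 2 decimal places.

Sorted: 162, 175, 204, 269, 275, 311, 357, 434, 443, 452, 464, 493, 584, 598, 646, 723, 726, 832, 869, 872, 879, 904.
n = 22.
r = 1 + (30/100)·(22 − 1) = 1 + 6.3 = 7.3.
Rank 7 is 357 and rank 8 is 434.
Interpolate: 357 + 0.3·(434 − 357) = 357 + 0.3·77 = 380.1.

380.10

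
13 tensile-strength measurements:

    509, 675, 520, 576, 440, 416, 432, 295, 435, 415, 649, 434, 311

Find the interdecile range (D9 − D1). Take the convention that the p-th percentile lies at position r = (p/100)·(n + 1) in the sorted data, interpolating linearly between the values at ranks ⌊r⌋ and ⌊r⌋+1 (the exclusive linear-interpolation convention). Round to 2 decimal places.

363.20

Sorted: 295, 311, 415, 416, 432, 434, 435, 440, 509, 520, 576, 649, 675.
n = 13.
P10: r = 1.4; ranks 1–2 are 295, 311; interpolating gives 301.4.
P90: r = 12.6; ranks 12–13 are 649, 675; interpolating gives 664.6.
Difference: 664.6 − 301.4 = 363.2.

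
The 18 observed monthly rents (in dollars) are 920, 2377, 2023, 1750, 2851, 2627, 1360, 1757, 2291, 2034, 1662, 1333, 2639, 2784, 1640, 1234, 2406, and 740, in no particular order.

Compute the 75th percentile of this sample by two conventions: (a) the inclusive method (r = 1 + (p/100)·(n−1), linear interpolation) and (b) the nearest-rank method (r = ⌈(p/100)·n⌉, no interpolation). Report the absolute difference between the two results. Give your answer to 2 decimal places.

Sorted: 740, 920, 1234, 1333, 1360, 1640, 1662, 1750, 1757, 2023, 2034, 2291, 2377, 2406, 2627, 2639, 2784, 2851.
n = 18.
(a) r = 13.75; between ranks 13 (2377) and 14 (2406): 2398.75.
(b) the nearest-rank method: rank 14 → 2406.
|2398.75 − 2406| = 7.25.

7.25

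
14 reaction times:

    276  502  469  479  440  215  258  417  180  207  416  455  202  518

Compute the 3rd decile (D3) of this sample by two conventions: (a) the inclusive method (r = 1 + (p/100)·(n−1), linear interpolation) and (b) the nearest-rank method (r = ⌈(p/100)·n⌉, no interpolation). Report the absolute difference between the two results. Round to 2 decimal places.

4.30

Sorted: 180, 202, 207, 215, 258, 276, 416, 417, 440, 455, 469, 479, 502, 518.
n = 14.
(a) r = 4.9; between ranks 4 (215) and 5 (258): 253.7.
(b) the nearest-rank method: rank 5 → 258.
|253.7 − 258| = 4.3.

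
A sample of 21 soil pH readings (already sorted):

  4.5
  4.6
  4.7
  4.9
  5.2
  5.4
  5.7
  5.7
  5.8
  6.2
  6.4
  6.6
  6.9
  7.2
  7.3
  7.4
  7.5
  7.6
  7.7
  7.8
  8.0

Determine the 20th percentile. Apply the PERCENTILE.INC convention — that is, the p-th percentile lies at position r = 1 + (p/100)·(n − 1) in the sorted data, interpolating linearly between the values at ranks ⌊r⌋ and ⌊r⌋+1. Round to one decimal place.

n = 21.
r = 1 + (20/100)·(21 − 1) = 1 + 4 = 5.
r is an integer, so P20 is the value at rank 5: 5.2.

5.2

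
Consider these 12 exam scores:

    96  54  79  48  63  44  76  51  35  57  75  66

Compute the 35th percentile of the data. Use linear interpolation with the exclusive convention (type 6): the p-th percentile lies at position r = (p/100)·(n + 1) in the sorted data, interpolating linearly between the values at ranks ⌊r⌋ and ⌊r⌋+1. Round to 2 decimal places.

Sorted: 35, 44, 48, 51, 54, 57, 63, 66, 75, 76, 79, 96.
n = 12.
r = (35/100)·(12 + 1) = 4.55.
Rank 4 is 51 and rank 5 is 54.
Interpolate: 51 + 0.55·(54 − 51) = 51 + 0.55·3 = 52.65.

52.65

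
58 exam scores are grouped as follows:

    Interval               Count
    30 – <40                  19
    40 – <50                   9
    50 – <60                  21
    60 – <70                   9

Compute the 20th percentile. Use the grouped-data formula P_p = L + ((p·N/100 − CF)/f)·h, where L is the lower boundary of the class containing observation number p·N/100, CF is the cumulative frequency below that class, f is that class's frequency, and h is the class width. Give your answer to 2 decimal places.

N = 58; target position k = 20/100 · 58 = 11.6.
Cumulative frequencies: 19, 28, 49, 58.
Observation 11.6 falls in the class 30 – <40.
L = 30, CF = 0, f = 19, h = 10.
P20 = 30 + ((11.6 − 0)/19)·10 = 30 + 6.10526 = 36.1053.

36.11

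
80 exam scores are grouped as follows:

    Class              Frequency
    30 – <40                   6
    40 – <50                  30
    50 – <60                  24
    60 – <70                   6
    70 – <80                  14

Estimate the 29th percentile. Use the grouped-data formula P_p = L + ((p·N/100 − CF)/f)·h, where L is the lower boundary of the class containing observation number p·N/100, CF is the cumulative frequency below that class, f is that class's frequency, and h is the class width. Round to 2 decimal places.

45.73

N = 80; target position k = 29/100 · 80 = 23.2.
Cumulative frequencies: 6, 36, 60, 66, 80.
Observation 23.2 falls in the class 40 – <50.
L = 40, CF = 6, f = 30, h = 10.
P29 = 40 + ((23.2 − 6)/30)·10 = 40 + 5.73333 = 45.7333.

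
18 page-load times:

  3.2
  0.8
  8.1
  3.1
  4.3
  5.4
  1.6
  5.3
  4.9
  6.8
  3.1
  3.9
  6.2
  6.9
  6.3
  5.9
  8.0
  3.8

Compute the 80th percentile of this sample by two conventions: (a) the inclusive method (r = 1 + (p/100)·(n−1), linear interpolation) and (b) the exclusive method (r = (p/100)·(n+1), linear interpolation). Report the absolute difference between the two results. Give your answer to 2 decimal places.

Sorted: 0.8, 1.6, 3.1, 3.1, 3.2, 3.8, 3.9, 4.3, 4.9, 5.3, 5.4, 5.9, 6.2, 6.3, 6.8, 6.9, 8.0, 8.1.
n = 18.
(a) r = 14.6; between ranks 14 (6.3) and 15 (6.8): 6.6.
(b) r = 15.2; between ranks 15 (6.8) and 16 (6.9): 6.82.
|6.6 − 6.82| = 0.22.

0.22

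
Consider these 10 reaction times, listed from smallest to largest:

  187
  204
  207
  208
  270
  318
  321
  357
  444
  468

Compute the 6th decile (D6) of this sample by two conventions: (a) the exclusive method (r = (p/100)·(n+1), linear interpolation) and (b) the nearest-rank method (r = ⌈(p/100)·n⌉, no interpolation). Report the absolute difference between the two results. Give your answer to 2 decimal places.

n = 10.
(a) r = 6.6; between ranks 6 (318) and 7 (321): 319.8.
(b) the nearest-rank method: rank 6 → 318.
|319.8 − 318| = 1.8.

1.80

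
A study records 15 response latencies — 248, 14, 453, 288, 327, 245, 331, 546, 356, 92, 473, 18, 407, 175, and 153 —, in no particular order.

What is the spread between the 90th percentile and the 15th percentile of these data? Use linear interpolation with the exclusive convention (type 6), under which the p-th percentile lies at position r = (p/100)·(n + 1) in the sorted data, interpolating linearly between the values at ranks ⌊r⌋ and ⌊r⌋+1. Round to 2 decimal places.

454.60

Sorted: 14, 18, 92, 153, 175, 245, 248, 288, 327, 331, 356, 407, 453, 473, 546.
n = 15.
P15: r = 2.4; ranks 2–3 are 18, 92; interpolating gives 47.6.
P90: r = 14.4; ranks 14–15 are 473, 546; interpolating gives 502.2.
Difference: 502.2 − 47.6 = 454.6.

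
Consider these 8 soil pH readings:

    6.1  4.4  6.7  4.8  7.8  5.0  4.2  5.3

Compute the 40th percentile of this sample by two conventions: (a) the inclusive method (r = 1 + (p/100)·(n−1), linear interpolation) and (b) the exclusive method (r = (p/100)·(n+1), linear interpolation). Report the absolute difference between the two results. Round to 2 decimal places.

0.04

Sorted: 4.2, 4.4, 4.8, 5.0, 5.3, 6.1, 6.7, 7.8.
n = 8.
(a) r = 3.8; between ranks 3 (4.8) and 4 (5.0): 4.96.
(b) r = 3.6; between ranks 3 (4.8) and 4 (5.0): 4.92.
|4.96 − 4.92| = 0.04.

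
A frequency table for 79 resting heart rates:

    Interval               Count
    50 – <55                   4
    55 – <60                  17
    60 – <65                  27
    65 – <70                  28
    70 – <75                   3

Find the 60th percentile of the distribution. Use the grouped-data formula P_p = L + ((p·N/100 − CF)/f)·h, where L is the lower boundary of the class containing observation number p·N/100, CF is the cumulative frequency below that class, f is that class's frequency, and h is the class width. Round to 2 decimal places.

64.89

N = 79; target position k = 60/100 · 79 = 47.4.
Cumulative frequencies: 4, 21, 48, 76, 79.
Observation 47.4 falls in the class 60 – <65.
L = 60, CF = 21, f = 27, h = 5.
P60 = 60 + ((47.4 − 21)/27)·5 = 60 + 4.88889 = 64.8889.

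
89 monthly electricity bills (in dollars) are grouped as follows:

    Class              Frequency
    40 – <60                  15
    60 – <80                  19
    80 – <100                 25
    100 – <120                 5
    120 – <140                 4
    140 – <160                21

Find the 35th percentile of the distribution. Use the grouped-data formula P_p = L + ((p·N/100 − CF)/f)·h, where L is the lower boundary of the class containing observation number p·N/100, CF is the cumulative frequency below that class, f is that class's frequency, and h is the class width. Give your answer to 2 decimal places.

77.00

N = 89; target position k = 35/100 · 89 = 31.15.
Cumulative frequencies: 15, 34, 59, 64, 68, 89.
Observation 31.15 falls in the class 60 – <80.
L = 60, CF = 15, f = 19, h = 20.
P35 = 60 + ((31.15 − 15)/19)·20 = 60 + 17 = 77.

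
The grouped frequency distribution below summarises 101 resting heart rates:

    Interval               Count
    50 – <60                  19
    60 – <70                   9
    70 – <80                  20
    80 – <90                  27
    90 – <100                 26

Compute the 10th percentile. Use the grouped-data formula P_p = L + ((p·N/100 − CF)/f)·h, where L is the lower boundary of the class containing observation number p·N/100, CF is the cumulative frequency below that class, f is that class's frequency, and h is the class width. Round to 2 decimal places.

N = 101; target position k = 10/100 · 101 = 10.1.
Cumulative frequencies: 19, 28, 48, 75, 101.
Observation 10.1 falls in the class 50 – <60.
L = 50, CF = 0, f = 19, h = 10.
P10 = 50 + ((10.1 − 0)/19)·10 = 50 + 5.31579 = 55.3158.

55.32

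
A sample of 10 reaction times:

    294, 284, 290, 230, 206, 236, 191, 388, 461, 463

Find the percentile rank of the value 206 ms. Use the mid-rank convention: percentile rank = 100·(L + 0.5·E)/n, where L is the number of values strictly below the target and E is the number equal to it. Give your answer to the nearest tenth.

15.0

Sorted: 191, 206, 230, 236, 284, 290, 294, 388, 461, 463.
Count below 206: L = 1; count equal: E = 1; n = 10.
Percentile rank = 100·(1 + 0.5·1)/10 = 100·1.5/10 = 15.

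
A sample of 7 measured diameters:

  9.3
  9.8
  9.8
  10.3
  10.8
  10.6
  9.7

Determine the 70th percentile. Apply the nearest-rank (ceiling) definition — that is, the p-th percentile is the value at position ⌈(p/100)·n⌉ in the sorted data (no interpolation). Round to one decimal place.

10.3

Sorted: 9.3, 9.7, 9.8, 9.8, 10.3, 10.6, 10.8.
n = 7.
Position = ⌈70/100 · 7⌉ = ⌈4.9⌉ = 5.
The value at rank 5 is 10.3.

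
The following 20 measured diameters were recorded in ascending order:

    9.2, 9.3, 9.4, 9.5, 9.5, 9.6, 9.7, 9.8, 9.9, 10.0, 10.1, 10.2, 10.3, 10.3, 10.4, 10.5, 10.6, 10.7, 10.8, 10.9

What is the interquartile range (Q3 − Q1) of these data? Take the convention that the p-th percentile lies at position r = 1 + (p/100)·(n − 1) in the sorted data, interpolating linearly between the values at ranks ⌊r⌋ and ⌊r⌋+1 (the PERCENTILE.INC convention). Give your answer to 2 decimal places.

n = 20.
P25: r = 5.75; ranks 5–6 are 9.5, 9.6; interpolating gives 9.575.
P75: r = 15.25; ranks 15–16 are 10.4, 10.5; interpolating gives 10.425.
Difference: 10.425 − 9.575 = 0.85.

0.85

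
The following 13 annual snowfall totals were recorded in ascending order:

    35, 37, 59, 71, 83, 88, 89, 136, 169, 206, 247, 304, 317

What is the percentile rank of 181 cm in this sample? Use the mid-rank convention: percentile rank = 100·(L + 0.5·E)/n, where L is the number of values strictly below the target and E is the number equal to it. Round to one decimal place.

Count below 181: L = 9; count equal: E = 0; n = 13.
Percentile rank = 100·(9 + 0.5·0)/13 = 100·9/13 = 69.23.

69.2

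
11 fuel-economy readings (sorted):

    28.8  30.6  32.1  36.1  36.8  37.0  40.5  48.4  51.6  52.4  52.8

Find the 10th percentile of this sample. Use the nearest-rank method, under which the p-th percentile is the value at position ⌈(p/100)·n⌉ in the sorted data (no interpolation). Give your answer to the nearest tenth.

n = 11.
Position = ⌈10/100 · 11⌉ = ⌈1.1⌉ = 2.
The value at rank 2 is 30.6.

30.6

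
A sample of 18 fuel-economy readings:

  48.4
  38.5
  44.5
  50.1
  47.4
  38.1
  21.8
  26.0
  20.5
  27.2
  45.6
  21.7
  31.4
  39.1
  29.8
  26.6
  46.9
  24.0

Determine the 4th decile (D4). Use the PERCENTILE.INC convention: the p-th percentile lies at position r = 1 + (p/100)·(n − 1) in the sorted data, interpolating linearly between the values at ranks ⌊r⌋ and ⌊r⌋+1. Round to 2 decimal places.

Sorted: 20.5, 21.7, 21.8, 24.0, 26.0, 26.6, 27.2, 29.8, 31.4, 38.1, 38.5, 39.1, 44.5, 45.6, 46.9, 47.4, 48.4, 50.1.
n = 18.
r = 1 + (40/100)·(18 − 1) = 1 + 6.8 = 7.8.
Rank 7 is 27.2 and rank 8 is 29.8.
Interpolate: 27.2 + 0.8·(29.8 − 27.2) = 27.2 + 0.8·2.6 = 29.28.

29.28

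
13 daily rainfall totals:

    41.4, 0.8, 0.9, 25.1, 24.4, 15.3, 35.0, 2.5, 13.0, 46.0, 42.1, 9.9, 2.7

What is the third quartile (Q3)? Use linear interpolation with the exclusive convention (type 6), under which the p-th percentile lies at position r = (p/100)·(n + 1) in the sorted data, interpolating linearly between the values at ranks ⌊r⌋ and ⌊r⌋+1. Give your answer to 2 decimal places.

38.20

Sorted: 0.8, 0.9, 2.5, 2.7, 9.9, 13.0, 15.3, 24.4, 25.1, 35.0, 41.4, 42.1, 46.0.
n = 13.
r = (75/100)·(13 + 1) = 10.5.
Rank 10 is 35.0 and rank 11 is 41.4.
Interpolate: 35.0 + 0.5·(41.4 − 35.0) = 35.0 + 0.5·6.4 = 38.2.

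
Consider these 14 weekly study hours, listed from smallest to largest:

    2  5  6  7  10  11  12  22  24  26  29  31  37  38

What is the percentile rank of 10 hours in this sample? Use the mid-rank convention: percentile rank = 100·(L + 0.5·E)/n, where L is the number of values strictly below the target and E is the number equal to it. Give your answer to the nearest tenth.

Count below 10: L = 4; count equal: E = 1; n = 14.
Percentile rank = 100·(4 + 0.5·1)/14 = 100·4.5/14 = 32.14.

32.1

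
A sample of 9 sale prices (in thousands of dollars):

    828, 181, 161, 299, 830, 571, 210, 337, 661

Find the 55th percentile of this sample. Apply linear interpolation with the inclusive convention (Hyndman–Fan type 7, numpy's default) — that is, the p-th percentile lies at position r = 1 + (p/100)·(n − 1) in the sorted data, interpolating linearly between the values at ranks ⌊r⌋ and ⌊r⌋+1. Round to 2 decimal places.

Sorted: 161, 181, 210, 299, 337, 571, 661, 828, 830.
n = 9.
r = 1 + (55/100)·(9 − 1) = 1 + 4.4 = 5.4.
Rank 5 is 337 and rank 6 is 571.
Interpolate: 337 + 0.4·(571 − 337) = 337 + 0.4·234 = 430.6.

430.60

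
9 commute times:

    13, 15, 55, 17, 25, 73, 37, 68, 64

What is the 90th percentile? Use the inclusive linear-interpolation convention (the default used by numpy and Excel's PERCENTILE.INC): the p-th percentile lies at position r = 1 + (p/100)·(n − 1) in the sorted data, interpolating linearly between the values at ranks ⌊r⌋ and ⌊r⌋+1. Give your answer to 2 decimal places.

69.00

Sorted: 13, 15, 17, 25, 37, 55, 64, 68, 73.
n = 9.
r = 1 + (90/100)·(9 − 1) = 1 + 7.2 = 8.2.
Rank 8 is 68 and rank 9 is 73.
Interpolate: 68 + 0.2·(73 − 68) = 68 + 0.2·5 = 69.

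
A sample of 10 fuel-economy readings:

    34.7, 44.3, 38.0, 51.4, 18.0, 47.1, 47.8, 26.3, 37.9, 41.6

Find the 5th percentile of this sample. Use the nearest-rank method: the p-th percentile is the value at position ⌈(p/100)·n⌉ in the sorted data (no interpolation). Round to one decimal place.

18.0

Sorted: 18.0, 26.3, 34.7, 37.9, 38.0, 41.6, 44.3, 47.1, 47.8, 51.4.
n = 10.
Position = ⌈5/100 · 10⌉ = ⌈0.5⌉ = 1.
The value at rank 1 is 18.0.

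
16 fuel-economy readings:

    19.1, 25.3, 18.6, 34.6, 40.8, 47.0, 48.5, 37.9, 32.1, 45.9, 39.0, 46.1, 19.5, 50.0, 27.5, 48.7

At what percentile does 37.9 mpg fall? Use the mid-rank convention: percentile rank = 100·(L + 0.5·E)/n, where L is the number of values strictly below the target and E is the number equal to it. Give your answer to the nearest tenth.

46.9

Sorted: 18.6, 19.1, 19.5, 25.3, 27.5, 32.1, 34.6, 37.9, 39.0, 40.8, 45.9, 46.1, 47.0, 48.5, 48.7, 50.0.
Count below 37.9: L = 7; count equal: E = 1; n = 16.
Percentile rank = 100·(7 + 0.5·1)/16 = 100·7.5/16 = 46.88.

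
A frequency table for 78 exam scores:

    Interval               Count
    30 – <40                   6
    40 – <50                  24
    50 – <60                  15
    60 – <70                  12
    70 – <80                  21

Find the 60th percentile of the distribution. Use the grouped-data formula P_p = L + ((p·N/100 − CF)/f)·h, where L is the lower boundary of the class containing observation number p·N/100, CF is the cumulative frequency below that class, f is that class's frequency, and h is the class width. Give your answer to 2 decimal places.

61.50

N = 78; target position k = 60/100 · 78 = 46.8.
Cumulative frequencies: 6, 30, 45, 57, 78.
Observation 46.8 falls in the class 60 – <70.
L = 60, CF = 45, f = 12, h = 10.
P60 = 60 + ((46.8 − 45)/12)·10 = 60 + 1.5 = 61.5.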